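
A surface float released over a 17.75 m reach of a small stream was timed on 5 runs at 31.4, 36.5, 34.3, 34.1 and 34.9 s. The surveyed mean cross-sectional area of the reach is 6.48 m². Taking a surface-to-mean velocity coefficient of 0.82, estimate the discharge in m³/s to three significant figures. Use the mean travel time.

2.75 m³/s

t̄ = (31.4 + 36.5 + 34.3 + 34.1 + 34.9) / 5 = 34.24 s
v_surface = L / t̄ = 17.75 / 34.24 = 0.5184 m/s
v_mean = 0.82 × 0.5184 = 0.4251 m/s
Q = A × v_mean = 6.48 × 0.4251 = 2.755 m³/s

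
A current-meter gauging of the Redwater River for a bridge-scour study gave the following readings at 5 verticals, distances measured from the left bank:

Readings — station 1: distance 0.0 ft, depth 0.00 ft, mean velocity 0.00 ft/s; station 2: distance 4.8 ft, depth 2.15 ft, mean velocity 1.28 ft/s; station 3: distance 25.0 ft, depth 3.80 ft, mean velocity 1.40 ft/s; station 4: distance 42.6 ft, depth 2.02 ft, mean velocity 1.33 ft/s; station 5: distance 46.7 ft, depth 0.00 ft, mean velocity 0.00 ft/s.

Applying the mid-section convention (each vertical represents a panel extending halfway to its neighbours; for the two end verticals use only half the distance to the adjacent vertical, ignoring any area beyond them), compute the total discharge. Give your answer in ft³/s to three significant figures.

w_2 = (25.0 − 0.0)/2 = 12.5 ft; q_2 = 1.28 × 2.15 × 12.5 = 34.40 ft³/s
w_3 = (42.6 − 4.8)/2 = 18.9 ft; q_3 = 1.40 × 3.80 × 18.9 = 100.5 ft³/s
w_4 = (46.7 − 25.0)/2 = 10.85 ft; q_4 = 1.33 × 2.02 × 10.85 = 29.15 ft³/s
Stations 1, 5 contribute zero (depth or velocity is 0).
Q = Σ qᵢ = 164.1 ft³/s

164 ft³/s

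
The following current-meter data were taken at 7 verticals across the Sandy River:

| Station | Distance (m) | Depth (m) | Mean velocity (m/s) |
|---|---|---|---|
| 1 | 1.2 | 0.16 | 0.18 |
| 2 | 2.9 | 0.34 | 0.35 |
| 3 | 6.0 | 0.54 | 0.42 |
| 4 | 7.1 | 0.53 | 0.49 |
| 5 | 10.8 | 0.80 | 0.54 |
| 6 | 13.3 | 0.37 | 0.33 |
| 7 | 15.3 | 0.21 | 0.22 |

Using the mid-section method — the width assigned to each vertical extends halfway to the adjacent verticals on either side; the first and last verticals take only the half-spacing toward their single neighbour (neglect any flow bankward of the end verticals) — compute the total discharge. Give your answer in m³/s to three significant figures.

w_1 = (2.9 − 1.2)/2 = 0.85 m; q_1 = 0.18 × 0.16 × 0.85 = 0.02448 m³/s
w_2 = (6.0 − 1.2)/2 = 2.4 m; q_2 = 0.35 × 0.34 × 2.4 = 0.2856 m³/s
w_3 = (7.1 − 2.9)/2 = 2.1 m; q_3 = 0.42 × 0.54 × 2.1 = 0.4763 m³/s
w_4 = (10.8 − 6.0)/2 = 2.4 m; q_4 = 0.49 × 0.53 × 2.4 = 0.6233 m³/s
w_5 = (13.3 − 7.1)/2 = 3.1 m; q_5 = 0.54 × 0.80 × 3.1 = 1.339 m³/s
w_6 = (15.3 − 10.8)/2 = 2.25 m; q_6 = 0.33 × 0.37 × 2.25 = 0.2747 m³/s
w_7 = (15.3 − 13.3)/2 = 1 m; q_7 = 0.22 × 0.21 × 1 = 0.04620 m³/s
Q = Σ qᵢ = 3.070 m³/s

3.07 m³/s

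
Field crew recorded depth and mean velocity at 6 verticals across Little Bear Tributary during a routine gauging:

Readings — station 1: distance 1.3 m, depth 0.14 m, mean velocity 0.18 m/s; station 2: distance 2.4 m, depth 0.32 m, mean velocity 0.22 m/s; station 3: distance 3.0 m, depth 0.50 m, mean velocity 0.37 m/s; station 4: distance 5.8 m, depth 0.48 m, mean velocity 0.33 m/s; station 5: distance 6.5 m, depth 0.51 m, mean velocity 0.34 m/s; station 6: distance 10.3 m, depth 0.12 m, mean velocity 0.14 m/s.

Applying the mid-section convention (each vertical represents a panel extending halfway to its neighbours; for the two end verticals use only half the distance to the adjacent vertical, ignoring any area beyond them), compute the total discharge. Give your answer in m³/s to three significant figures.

1.09 m³/s

w_1 = (2.4 − 1.3)/2 = 0.55 m; q_1 = 0.18 × 0.14 × 0.55 = 0.01386 m³/s
w_2 = (3.0 − 1.3)/2 = 0.85 m; q_2 = 0.22 × 0.32 × 0.85 = 0.05984 m³/s
w_3 = (5.8 − 2.4)/2 = 1.7 m; q_3 = 0.37 × 0.50 × 1.7 = 0.3145 m³/s
w_4 = (6.5 − 3.0)/2 = 1.75 m; q_4 = 0.33 × 0.48 × 1.75 = 0.2772 m³/s
w_5 = (10.3 − 5.8)/2 = 2.25 m; q_5 = 0.34 × 0.51 × 2.25 = 0.3902 m³/s
w_6 = (10.3 − 6.5)/2 = 1.9 m; q_6 = 0.14 × 0.12 × 1.9 = 0.03192 m³/s
Q = Σ qᵢ = 1.087 m³/s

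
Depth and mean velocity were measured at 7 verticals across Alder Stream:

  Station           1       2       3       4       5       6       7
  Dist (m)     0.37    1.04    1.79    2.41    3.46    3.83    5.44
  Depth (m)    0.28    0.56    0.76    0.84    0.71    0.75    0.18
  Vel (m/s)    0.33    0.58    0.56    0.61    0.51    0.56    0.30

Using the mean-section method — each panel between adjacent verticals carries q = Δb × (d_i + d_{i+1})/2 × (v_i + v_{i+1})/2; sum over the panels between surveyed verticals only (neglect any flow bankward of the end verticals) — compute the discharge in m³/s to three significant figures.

1.62 m³/s

Panel 1-2: Δb = 0.67 m, d̄ = (0.28+0.56)/2 = 0.42, v̄ = (0.33+0.58)/2 = 0.455 → q = 0.67×0.42×0.455 = 0.1280 m³/s
Panel 2-3: Δb = 0.75 m, d̄ = (0.56+0.76)/2 = 0.66, v̄ = (0.58+0.56)/2 = 0.57 → q = 0.75×0.66×0.57 = 0.2822 m³/s
Panel 3-4: Δb = 0.62 m, d̄ = (0.76+0.84)/2 = 0.8, v̄ = (0.56+0.61)/2 = 0.585 → q = 0.62×0.8×0.585 = 0.2902 m³/s
Panel 4-5: Δb = 1.05 m, d̄ = (0.84+0.71)/2 = 0.775, v̄ = (0.61+0.51)/2 = 0.56 → q = 1.05×0.775×0.56 = 0.4557 m³/s
Panel 5-6: Δb = 0.37 m, d̄ = (0.71+0.75)/2 = 0.73, v̄ = (0.51+0.56)/2 = 0.535 → q = 0.37×0.73×0.535 = 0.1445 m³/s
Panel 6-7: Δb = 1.61 m, d̄ = (0.75+0.18)/2 = 0.465, v̄ = (0.56+0.30)/2 = 0.43 → q = 1.61×0.465×0.43 = 0.3219 m³/s
Q = Σ q = 1.622 m³/s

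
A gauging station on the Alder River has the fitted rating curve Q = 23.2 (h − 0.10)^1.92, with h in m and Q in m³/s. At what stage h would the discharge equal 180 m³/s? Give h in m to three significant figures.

h − h₀ = (Q/C)^(1/b) = (180/23.2)^(1/1.92) = 2.907 m
h = 0.10 + 2.907 = 3.007 m

3.01 m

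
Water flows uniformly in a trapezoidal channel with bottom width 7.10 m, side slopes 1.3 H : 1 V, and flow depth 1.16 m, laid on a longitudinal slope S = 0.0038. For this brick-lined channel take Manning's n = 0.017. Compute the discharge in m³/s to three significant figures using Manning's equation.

34.1 m³/s

A = (b + z·y)·y = (7.10 + 1.3×1.16)×1.16 = 9.985 m²
P = b + 2y√(1+z²) = 7.10 + 2×1.16×√(1+1.3²) = 10.91 m
R = A/P = 9.985/10.91 = 0.9157 m
Q = (1/n)·A·R^(2/3)·S^(1/2) = (1/0.017) × 9.985 × 0.9157^(2/3) × 0.0038^(1/2) = 34.14 m³/s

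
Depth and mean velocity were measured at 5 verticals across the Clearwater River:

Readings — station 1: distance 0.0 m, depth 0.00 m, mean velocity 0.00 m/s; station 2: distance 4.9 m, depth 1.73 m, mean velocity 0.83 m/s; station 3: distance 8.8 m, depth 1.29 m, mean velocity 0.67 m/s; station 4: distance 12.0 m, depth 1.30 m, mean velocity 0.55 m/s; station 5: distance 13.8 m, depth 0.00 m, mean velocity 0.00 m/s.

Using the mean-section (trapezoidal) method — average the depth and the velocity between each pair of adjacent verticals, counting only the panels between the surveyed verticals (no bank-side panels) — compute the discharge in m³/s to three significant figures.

9.03 m³/s

Panel 1-2: Δb = 4.9 m, d̄ = (0.00+1.73)/2 = 0.865, v̄ = (0.00+0.83)/2 = 0.415 → q = 4.9×0.865×0.415 = 1.759 m³/s
Panel 2-3: Δb = 3.9 m, d̄ = (1.73+1.29)/2 = 1.51, v̄ = (0.83+0.67)/2 = 0.75 → q = 3.9×1.51×0.75 = 4.417 m³/s
Panel 3-4: Δb = 3.2 m, d̄ = (1.29+1.30)/2 = 1.295, v̄ = (0.67+0.55)/2 = 0.61 → q = 3.2×1.295×0.61 = 2.528 m³/s
Panel 4-5: Δb = 1.8 m, d̄ = (1.30+0.00)/2 = 0.65, v̄ = (0.55+0.00)/2 = 0.275 → q = 1.8×0.65×0.275 = 0.3218 m³/s
Q = Σ q = 9.025 m³/s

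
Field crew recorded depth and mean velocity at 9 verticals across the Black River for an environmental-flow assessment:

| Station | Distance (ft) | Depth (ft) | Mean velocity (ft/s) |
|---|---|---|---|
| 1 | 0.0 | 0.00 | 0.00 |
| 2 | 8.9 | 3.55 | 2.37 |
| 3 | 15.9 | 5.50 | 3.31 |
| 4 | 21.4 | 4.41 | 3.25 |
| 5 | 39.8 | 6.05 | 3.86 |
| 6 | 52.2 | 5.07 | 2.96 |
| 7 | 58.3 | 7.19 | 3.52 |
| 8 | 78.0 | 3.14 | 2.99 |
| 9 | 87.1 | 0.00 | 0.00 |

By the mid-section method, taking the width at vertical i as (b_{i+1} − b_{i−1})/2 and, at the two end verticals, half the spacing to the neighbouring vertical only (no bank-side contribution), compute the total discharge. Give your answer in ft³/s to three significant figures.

1310 ft³/s

w_2 = (15.9 − 0.0)/2 = 7.95 ft; q_2 = 2.37 × 3.55 × 7.95 = 66.89 ft³/s
w_3 = (21.4 − 8.9)/2 = 6.25 ft; q_3 = 3.31 × 5.50 × 6.25 = 113.8 ft³/s
w_4 = (39.8 − 15.9)/2 = 11.95 ft; q_4 = 3.25 × 4.41 × 11.95 = 171.3 ft³/s
w_5 = (52.2 − 21.4)/2 = 15.4 ft; q_5 = 3.86 × 6.05 × 15.4 = 359.6 ft³/s
w_6 = (58.3 − 39.8)/2 = 9.25 ft; q_6 = 2.96 × 5.07 × 9.25 = 138.8 ft³/s
w_7 = (78.0 − 52.2)/2 = 12.9 ft; q_7 = 3.52 × 7.19 × 12.9 = 326.5 ft³/s
w_8 = (87.1 − 58.3)/2 = 14.4 ft; q_8 = 2.99 × 3.14 × 14.4 = 135.2 ft³/s
Stations 1, 9 contribute zero (depth or velocity is 0).
Q = Σ qᵢ = 1312 ft³/s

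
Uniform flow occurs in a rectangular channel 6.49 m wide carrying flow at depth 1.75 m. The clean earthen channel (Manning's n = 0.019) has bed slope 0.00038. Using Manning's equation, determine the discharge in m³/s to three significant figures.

A = b·y = 6.49 × 1.75 = 11.36 m²
P = b + 2y = 6.49 + 2×1.75 = 9.990 m
R = A/P = 11.36/9.990 = 1.137 m
Q = (1/n)·A·R^(2/3)·S^(1/2) = (1/0.019) × 11.36 × 1.137^(2/3) × 0.00038^(1/2) = 12.69 m³/s

12.7 m³/s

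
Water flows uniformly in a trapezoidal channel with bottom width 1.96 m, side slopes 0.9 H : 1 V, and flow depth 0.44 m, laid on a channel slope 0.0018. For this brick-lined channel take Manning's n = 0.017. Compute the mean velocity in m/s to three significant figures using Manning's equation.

A = (b + z·y)·y = (1.96 + 0.9×0.44)×0.44 = 1.037 m²
P = b + 2y√(1+z²) = 1.96 + 2×0.44×√(1+0.9²) = 3.144 m
R = A/P = 1.037/3.144 = 0.3297 m
Q = (1/n)·A·R^(2/3)·S^(1/2) = (1/0.017) × 1.037 × 0.3297^(2/3) × 0.0018^(1/2) = 1.235 m³/s
V = Q/A = 1.235/1.037 = 1.191 m/s

1.19 m/s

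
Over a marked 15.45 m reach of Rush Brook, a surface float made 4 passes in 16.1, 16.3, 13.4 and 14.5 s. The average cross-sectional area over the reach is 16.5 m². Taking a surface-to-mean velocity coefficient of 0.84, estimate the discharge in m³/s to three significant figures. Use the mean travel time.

t̄ = (16.1 + 16.3 + 13.4 + 14.5) / 4 = 15.075 s
v_surface = L / t̄ = 15.45 / 15.075 = 1.025 m/s
v_mean = 0.84 × 1.025 = 0.8609 m/s
Q = A × v_mean = 16.5 × 0.8609 = 14.20 m³/s

14.2 m³/s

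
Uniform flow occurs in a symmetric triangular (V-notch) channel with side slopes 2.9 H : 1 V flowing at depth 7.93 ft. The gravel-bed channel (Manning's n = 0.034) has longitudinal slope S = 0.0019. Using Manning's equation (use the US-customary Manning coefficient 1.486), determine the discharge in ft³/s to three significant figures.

838 ft³/s

A = z·y² = 2.9×7.93² = 182.4 ft²
P = 2y√(1+z²) = 2×7.93×√(1+2.9²) = 48.65 ft
R = A/P = 182.4/48.65 = 3.748 ft
Q = (1.486/n)·A·R^(2/3)·S^(1/2) = (1.486/0.034) × 182.4 × 3.748^(2/3) × 0.0019^(1/2) = 838.3 ft³/s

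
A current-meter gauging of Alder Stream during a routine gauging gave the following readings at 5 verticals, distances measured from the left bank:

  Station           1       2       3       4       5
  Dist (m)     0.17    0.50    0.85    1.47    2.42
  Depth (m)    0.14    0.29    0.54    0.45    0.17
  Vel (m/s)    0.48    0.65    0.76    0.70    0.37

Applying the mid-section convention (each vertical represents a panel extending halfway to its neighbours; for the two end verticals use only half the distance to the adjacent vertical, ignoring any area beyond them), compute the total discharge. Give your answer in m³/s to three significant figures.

0.551 m³/s

w_1 = (0.50 − 0.17)/2 = 0.165 m; q_1 = 0.48 × 0.14 × 0.165 = 0.01109 m³/s
w_2 = (0.85 − 0.17)/2 = 0.34 m; q_2 = 0.65 × 0.29 × 0.34 = 0.06409 m³/s
w_3 = (1.47 − 0.50)/2 = 0.485 m; q_3 = 0.76 × 0.54 × 0.485 = 0.1990 m³/s
w_4 = (2.42 − 0.85)/2 = 0.785 m; q_4 = 0.70 × 0.45 × 0.785 = 0.2473 m³/s
w_5 = (2.42 − 1.47)/2 = 0.475 m; q_5 = 0.37 × 0.17 × 0.475 = 0.02988 m³/s
Q = Σ qᵢ = 0.5514 m³/s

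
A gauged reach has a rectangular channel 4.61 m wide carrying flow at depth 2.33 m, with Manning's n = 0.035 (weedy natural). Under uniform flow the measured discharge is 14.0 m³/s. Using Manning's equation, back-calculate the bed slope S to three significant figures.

A = b·y = 4.61 × 2.33 = 10.74 m²
P = b + 2y = 4.61 + 2×2.33 = 9.270 m
R = A/P = 10.74/9.270 = 1.159 m
S = (Q·n / (1·A·R^(2/3)))² = (14.0×0.035 / (1×10.74×1.103))² = 0.001710

0.00171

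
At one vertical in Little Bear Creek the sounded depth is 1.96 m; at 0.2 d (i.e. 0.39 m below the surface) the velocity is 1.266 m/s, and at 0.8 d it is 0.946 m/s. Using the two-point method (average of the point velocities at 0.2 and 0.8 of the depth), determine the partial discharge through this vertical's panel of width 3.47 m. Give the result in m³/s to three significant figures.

v̄ = (1.266 + 0.946) / 2 = 1.106 m/s
q = v̄ × d × w = 1.106 × 1.96 × 3.47 = 7.522 m³/s

7.52 m³/s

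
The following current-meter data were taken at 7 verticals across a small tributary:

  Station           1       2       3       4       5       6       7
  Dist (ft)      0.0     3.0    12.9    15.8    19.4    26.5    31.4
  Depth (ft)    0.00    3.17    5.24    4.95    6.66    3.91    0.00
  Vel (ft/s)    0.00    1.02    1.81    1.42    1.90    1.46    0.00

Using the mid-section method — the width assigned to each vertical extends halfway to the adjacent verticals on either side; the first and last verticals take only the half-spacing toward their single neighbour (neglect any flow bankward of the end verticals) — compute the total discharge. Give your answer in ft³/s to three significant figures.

206 ft³/s

w_2 = (12.9 − 0.0)/2 = 6.45 ft; q_2 = 1.02 × 3.17 × 6.45 = 20.86 ft³/s
w_3 = (15.8 − 3.0)/2 = 6.4 ft; q_3 = 1.81 × 5.24 × 6.4 = 60.70 ft³/s
w_4 = (19.4 − 12.9)/2 = 3.25 ft; q_4 = 1.42 × 4.95 × 3.25 = 22.84 ft³/s
w_5 = (26.5 − 15.8)/2 = 5.35 ft; q_5 = 1.90 × 6.66 × 5.35 = 67.70 ft³/s
w_6 = (31.4 − 19.4)/2 = 6 ft; q_6 = 1.46 × 3.91 × 6 = 34.25 ft³/s
Stations 1, 7 contribute zero (depth or velocity is 0).
Q = Σ qᵢ = 206.4 ft³/s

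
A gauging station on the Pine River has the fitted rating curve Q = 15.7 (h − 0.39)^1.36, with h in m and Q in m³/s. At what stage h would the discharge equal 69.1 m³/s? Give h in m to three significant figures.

3.36 m

h − h₀ = (Q/C)^(1/b) = (69.1/15.7)^(1/1.36) = 2.973 m
h = 0.39 + 2.973 = 3.363 m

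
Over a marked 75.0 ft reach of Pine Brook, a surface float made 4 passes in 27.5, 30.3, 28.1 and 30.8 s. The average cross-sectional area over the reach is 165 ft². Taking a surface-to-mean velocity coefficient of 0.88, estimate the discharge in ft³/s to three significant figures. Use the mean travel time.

373 ft³/s

t̄ = (27.5 + 30.3 + 28.1 + 30.8) / 4 = 29.175 s
v_surface = L / t̄ = 75.0 / 29.175 = 2.571 ft/s
v_mean = 0.88 × 2.571 = 2.262 ft/s
Q = A × v_mean = 165 × 2.262 = 373.3 ft³/s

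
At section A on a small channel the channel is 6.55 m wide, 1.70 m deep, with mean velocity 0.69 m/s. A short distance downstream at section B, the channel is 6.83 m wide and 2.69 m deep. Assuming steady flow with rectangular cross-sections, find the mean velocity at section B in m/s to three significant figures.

0.418 m/s

Q = A₁V₁ = (6.55×1.70) × 0.69 = 7.683 m³/s
A₂ = 6.83 × 2.69 = 18.37 m²
V₂ = Q/A₂ = 7.683/18.37 = 0.4182 m/s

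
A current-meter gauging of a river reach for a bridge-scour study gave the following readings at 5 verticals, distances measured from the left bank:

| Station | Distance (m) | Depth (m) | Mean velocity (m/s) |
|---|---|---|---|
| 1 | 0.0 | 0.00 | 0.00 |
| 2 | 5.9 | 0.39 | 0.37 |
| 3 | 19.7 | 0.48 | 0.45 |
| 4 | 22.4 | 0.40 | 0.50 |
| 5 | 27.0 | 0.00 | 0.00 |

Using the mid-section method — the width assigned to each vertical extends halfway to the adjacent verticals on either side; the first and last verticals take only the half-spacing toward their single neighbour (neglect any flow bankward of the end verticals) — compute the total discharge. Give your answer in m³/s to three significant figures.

3.93 m³/s

w_2 = (19.7 − 0.0)/2 = 9.85 m; q_2 = 0.37 × 0.39 × 9.85 = 1.421 m³/s
w_3 = (22.4 − 5.9)/2 = 8.25 m; q_3 = 0.45 × 0.48 × 8.25 = 1.782 m³/s
w_4 = (27.0 − 19.7)/2 = 3.65 m; q_4 = 0.50 × 0.40 × 3.65 = 0.7300 m³/s
Stations 1, 5 contribute zero (depth or velocity is 0).
Q = Σ qᵢ = 3.933 m³/s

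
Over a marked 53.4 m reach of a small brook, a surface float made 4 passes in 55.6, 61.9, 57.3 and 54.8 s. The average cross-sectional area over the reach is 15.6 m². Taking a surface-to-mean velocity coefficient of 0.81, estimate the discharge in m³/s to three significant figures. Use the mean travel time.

11.8 m³/s

t̄ = (55.6 + 61.9 + 57.3 + 54.8) / 4 = 57.4 s
v_surface = L / t̄ = 53.4 / 57.4 = 0.9303 m/s
v_mean = 0.81 × 0.9303 = 0.7536 m/s
Q = A × v_mean = 15.6 × 0.7536 = 11.76 m³/s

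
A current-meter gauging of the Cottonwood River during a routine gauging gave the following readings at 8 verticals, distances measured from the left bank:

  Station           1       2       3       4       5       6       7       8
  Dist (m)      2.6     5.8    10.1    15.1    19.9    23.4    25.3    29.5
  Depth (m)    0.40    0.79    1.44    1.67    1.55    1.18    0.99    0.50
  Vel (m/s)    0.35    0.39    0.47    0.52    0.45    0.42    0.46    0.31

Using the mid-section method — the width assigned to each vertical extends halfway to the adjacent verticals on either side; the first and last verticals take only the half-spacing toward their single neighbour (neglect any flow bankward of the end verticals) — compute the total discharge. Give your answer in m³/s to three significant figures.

14.7 m³/s

w_1 = (5.8 − 2.6)/2 = 1.6 m; q_1 = 0.35 × 0.40 × 1.6 = 0.2240 m³/s
w_2 = (10.1 − 2.6)/2 = 3.75 m; q_2 = 0.39 × 0.79 × 3.75 = 1.155 m³/s
w_3 = (15.1 − 5.8)/2 = 4.65 m; q_3 = 0.47 × 1.44 × 4.65 = 3.147 m³/s
w_4 = (19.9 − 10.1)/2 = 4.9 m; q_4 = 0.52 × 1.67 × 4.9 = 4.255 m³/s
w_5 = (23.4 − 15.1)/2 = 4.15 m; q_5 = 0.45 × 1.55 × 4.15 = 2.895 m³/s
w_6 = (25.3 − 19.9)/2 = 2.7 m; q_6 = 0.42 × 1.18 × 2.7 = 1.338 m³/s
w_7 = (29.5 − 23.4)/2 = 3.05 m; q_7 = 0.46 × 0.99 × 3.05 = 1.389 m³/s
w_8 = (29.5 − 25.3)/2 = 2.1 m; q_8 = 0.31 × 0.50 × 2.1 = 0.3255 m³/s
Q = Σ qᵢ = 14.73 m³/s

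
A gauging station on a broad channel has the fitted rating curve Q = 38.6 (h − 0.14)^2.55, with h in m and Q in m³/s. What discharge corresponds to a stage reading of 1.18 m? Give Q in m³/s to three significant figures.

Q = 38.6 × (1.18 − 0.14)^2.55 = 38.6 × 1.04^2.55 = 42.66 m³/s

42.7 m³/s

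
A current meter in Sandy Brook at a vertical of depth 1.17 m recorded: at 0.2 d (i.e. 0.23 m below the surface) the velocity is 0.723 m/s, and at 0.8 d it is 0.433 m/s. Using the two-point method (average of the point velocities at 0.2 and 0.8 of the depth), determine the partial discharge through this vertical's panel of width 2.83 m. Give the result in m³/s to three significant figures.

1.91 m³/s

v̄ = (0.723 + 0.433) / 2 = 0.5780 m/s
q = v̄ × d × w = 0.5780 × 1.17 × 2.83 = 1.914 m³/s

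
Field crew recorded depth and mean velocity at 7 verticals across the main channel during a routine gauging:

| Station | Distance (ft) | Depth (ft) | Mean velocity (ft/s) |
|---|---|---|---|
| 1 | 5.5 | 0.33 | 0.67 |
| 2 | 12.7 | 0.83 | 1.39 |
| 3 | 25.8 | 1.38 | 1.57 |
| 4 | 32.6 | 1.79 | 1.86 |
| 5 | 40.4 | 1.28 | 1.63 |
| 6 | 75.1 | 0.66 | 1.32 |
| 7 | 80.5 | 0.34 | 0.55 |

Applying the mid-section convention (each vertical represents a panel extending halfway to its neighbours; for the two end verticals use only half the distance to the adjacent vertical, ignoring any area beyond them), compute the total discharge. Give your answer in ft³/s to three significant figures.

121 ft³/s

w_1 = (12.7 − 5.5)/2 = 3.6 ft; q_1 = 0.67 × 0.33 × 3.6 = 0.7960 ft³/s
w_2 = (25.8 − 5.5)/2 = 10.15 ft; q_2 = 1.39 × 0.83 × 10.15 = 11.71 ft³/s
w_3 = (32.6 − 12.7)/2 = 9.95 ft; q_3 = 1.57 × 1.38 × 9.95 = 21.56 ft³/s
w_4 = (40.4 − 25.8)/2 = 7.3 ft; q_4 = 1.86 × 1.79 × 7.3 = 24.30 ft³/s
w_5 = (75.1 − 32.6)/2 = 21.25 ft; q_5 = 1.63 × 1.28 × 21.25 = 44.34 ft³/s
w_6 = (80.5 − 40.4)/2 = 20.05 ft; q_6 = 1.32 × 0.66 × 20.05 = 17.47 ft³/s
w_7 = (80.5 − 75.1)/2 = 2.7 ft; q_7 = 0.55 × 0.34 × 2.7 = 0.5049 ft³/s
Q = Σ qᵢ = 120.7 ft³/s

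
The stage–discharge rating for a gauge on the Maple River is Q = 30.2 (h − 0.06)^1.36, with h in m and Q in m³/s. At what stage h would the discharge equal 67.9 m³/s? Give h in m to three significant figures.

h − h₀ = (Q/C)^(1/b) = (67.9/30.2)^(1/1.36) = 1.814 m
h = 0.06 + 1.814 = 1.874 m

1.87 m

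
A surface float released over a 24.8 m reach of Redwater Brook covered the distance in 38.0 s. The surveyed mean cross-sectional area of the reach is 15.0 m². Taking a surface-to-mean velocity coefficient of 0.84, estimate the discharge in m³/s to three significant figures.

8.22 m³/s

v_surface = L / t̄ = 24.8 / 38 = 0.6526 m/s
v_mean = 0.84 × 0.6526 = 0.5482 m/s
Q = A × v_mean = 15.0 × 0.5482 = 8.223 m³/s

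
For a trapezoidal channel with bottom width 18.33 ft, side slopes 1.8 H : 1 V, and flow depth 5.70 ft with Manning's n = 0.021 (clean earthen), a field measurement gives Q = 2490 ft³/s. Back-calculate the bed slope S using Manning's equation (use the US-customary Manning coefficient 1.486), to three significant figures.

A = (b + z·y)·y = (18.33 + 1.8×5.70)×5.70 = 163.0 ft²
P = b + 2y√(1+z²) = 18.33 + 2×5.70×√(1+1.8²) = 41.80 ft
R = A/P = 163.0/41.80 = 3.898 ft
S = (Q·n / (1.486·A·R^(2/3)))² = (2490×0.021 / (1.486×163.0×2.477))² = 0.007600

0.00760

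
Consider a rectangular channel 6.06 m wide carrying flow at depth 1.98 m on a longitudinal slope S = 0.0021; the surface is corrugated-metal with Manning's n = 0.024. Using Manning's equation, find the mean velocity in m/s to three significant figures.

A = b·y = 6.06 × 1.98 = 12.00 m²
P = b + 2y = 6.06 + 2×1.98 = 10.02 m
R = A/P = 12.00/10.02 = 1.197 m
Q = (1/n)·A·R^(2/3)·S^(1/2) = (1/0.024) × 12.00 × 1.197^(2/3) × 0.0021^(1/2) = 25.84 m³/s
V = Q/A = 25.84/12.00 = 2.153 m/s

2.15 m/s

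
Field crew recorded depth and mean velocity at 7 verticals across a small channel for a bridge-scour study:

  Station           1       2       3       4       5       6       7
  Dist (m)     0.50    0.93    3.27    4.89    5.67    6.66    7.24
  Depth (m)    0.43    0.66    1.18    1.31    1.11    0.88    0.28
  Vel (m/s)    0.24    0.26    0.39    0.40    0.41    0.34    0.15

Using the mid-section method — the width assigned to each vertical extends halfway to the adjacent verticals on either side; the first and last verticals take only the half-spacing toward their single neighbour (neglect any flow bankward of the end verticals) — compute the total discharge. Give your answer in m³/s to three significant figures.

2.45 m³/s

w_1 = (0.93 − 0.50)/2 = 0.215 m; q_1 = 0.24 × 0.43 × 0.215 = 0.02219 m³/s
w_2 = (3.27 − 0.50)/2 = 1.385 m; q_2 = 0.26 × 0.66 × 1.385 = 0.2377 m³/s
w_3 = (4.89 − 0.93)/2 = 1.98 m; q_3 = 0.39 × 1.18 × 1.98 = 0.9112 m³/s
w_4 = (5.67 − 3.27)/2 = 1.2 m; q_4 = 0.40 × 1.31 × 1.2 = 0.6288 m³/s
w_5 = (6.66 − 4.89)/2 = 0.885 m; q_5 = 0.41 × 1.11 × 0.885 = 0.4028 m³/s
w_6 = (7.24 − 5.67)/2 = 0.785 m; q_6 = 0.34 × 0.88 × 0.785 = 0.2349 m³/s
w_7 = (7.24 − 6.66)/2 = 0.29 m; q_7 = 0.15 × 0.28 × 0.29 = 0.01218 m³/s
Q = Σ qᵢ = 2.450 m³/s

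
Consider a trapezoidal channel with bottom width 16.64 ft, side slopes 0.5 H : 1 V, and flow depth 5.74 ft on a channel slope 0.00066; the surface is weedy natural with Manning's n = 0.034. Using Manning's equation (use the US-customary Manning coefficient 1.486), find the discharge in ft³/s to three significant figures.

306 ft³/s

A = (b + z·y)·y = (16.64 + 0.5×5.74)×5.74 = 112.0 ft²
P = b + 2y√(1+z²) = 16.64 + 2×5.74×√(1+0.5²) = 29.48 ft
R = A/P = 112.0/29.48 = 3.799 ft
Q = (1.486/n)·A·R^(2/3)·S^(1/2) = (1.486/0.034) × 112.0 × 3.799^(2/3) × 0.00066^(1/2) = 306.2 ft³/s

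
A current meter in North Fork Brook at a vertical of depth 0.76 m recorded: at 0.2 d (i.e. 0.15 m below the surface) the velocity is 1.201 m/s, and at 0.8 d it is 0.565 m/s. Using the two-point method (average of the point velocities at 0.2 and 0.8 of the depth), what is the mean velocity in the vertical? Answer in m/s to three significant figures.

v̄ = (1.201 + 0.565) / 2 = 0.8830 m/s

0.883 m/s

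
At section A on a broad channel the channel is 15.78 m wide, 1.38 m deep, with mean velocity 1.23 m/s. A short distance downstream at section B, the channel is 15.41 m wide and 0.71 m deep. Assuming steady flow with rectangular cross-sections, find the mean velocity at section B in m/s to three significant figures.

2.45 m/s

Q = A₁V₁ = (15.78×1.38) × 1.23 = 26.78 m³/s
A₂ = 15.41 × 0.71 = 10.94 m²
V₂ = Q/A₂ = 26.78/10.94 = 2.448 m/s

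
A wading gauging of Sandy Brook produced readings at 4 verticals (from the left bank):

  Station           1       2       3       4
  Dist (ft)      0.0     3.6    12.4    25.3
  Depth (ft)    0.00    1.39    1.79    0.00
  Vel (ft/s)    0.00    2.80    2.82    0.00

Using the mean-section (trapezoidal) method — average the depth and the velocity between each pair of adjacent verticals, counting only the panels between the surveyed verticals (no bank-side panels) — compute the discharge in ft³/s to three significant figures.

Panel 1-2: Δb = 3.6 ft, d̄ = (0.00+1.39)/2 = 0.695, v̄ = (0.00+2.80)/2 = 1.4 → q = 3.6×0.695×1.4 = 3.503 ft³/s
Panel 2-3: Δb = 8.8 ft, d̄ = (1.39+1.79)/2 = 1.59, v̄ = (2.80+2.82)/2 = 2.81 → q = 8.8×1.59×2.81 = 39.32 ft³/s
Panel 3-4: Δb = 12.9 ft, d̄ = (1.79+0.00)/2 = 0.895, v̄ = (2.82+0.00)/2 = 1.41 → q = 12.9×0.895×1.41 = 16.28 ft³/s
Q = Σ q = 59.10 ft³/s

59.1 ft³/s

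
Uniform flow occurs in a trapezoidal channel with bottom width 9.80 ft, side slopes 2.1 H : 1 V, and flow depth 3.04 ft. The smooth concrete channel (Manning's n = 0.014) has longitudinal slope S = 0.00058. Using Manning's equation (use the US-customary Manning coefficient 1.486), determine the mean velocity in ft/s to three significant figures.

4.13 ft/s

A = (b + z·y)·y = (9.80 + 2.1×3.04)×3.04 = 49.20 ft²
P = b + 2y√(1+z²) = 9.80 + 2×3.04×√(1+2.1²) = 23.94 ft
R = A/P = 49.20/23.94 = 2.055 ft
Q = (1.486/n)·A·R^(2/3)·S^(1/2) = (1.486/0.014) × 49.20 × 2.055^(2/3) × 0.00058^(1/2) = 203.3 ft³/s
V = Q/A = 203.3/49.20 = 4.132 ft/s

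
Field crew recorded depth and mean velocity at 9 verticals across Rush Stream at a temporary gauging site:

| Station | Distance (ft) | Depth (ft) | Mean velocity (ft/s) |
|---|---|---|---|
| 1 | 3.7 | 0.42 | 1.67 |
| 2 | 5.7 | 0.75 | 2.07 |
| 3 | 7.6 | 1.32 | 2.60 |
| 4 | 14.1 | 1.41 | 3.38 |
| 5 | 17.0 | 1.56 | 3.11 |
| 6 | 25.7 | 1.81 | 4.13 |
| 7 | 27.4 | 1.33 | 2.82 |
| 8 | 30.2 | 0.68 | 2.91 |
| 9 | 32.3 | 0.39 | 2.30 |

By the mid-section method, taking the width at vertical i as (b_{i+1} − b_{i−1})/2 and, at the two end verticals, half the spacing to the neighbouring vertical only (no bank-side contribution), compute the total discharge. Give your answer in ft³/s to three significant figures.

w_1 = (5.7 − 3.7)/2 = 1 ft; q_1 = 1.67 × 0.42 × 1 = 0.7014 ft³/s
w_2 = (7.6 − 3.7)/2 = 1.95 ft; q_2 = 2.07 × 0.75 × 1.95 = 3.027 ft³/s
w_3 = (14.1 − 5.7)/2 = 4.2 ft; q_3 = 2.60 × 1.32 × 4.2 = 14.41 ft³/s
w_4 = (17.0 − 7.6)/2 = 4.7 ft; q_4 = 3.38 × 1.41 × 4.7 = 22.40 ft³/s
w_5 = (25.7 − 14.1)/2 = 5.8 ft; q_5 = 3.11 × 1.56 × 5.8 = 28.14 ft³/s
w_6 = (27.4 − 17.0)/2 = 5.2 ft; q_6 = 4.13 × 1.81 × 5.2 = 38.87 ft³/s
w_7 = (30.2 − 25.7)/2 = 2.25 ft; q_7 = 2.82 × 1.33 × 2.25 = 8.439 ft³/s
w_8 = (32.3 − 27.4)/2 = 2.45 ft; q_8 = 2.91 × 0.68 × 2.45 = 4.848 ft³/s
w_9 = (32.3 − 30.2)/2 = 1.05 ft; q_9 = 2.30 × 0.39 × 1.05 = 0.9419 ft³/s
Q = Σ qᵢ = 121.8 ft³/s

122 ft³/s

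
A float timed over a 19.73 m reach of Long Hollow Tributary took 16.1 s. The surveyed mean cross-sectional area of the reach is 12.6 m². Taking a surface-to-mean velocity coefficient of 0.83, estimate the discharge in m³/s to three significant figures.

12.8 m³/s

v_surface = L / t̄ = 19.73 / 16.1 = 1.225 m/s
v_mean = 0.83 × 1.225 = 1.017 m/s
Q = A × v_mean = 12.6 × 1.017 = 12.82 m³/s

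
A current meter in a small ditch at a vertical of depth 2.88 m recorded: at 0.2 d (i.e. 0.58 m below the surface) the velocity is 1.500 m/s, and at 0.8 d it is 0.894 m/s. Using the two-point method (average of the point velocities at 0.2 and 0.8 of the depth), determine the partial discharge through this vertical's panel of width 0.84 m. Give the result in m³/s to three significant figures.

v̄ = (1.500 + 0.894) / 2 = 1.197 m/s
q = v̄ × d × w = 1.197 × 2.88 × 0.84 = 2.896 m³/s

2.90 m³/s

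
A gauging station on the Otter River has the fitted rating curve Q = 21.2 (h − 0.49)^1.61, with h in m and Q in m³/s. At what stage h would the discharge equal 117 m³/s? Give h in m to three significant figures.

h − h₀ = (Q/C)^(1/b) = (117/21.2)^(1/1.61) = 2.889 m
h = 0.49 + 2.889 = 3.379 m

3.38 m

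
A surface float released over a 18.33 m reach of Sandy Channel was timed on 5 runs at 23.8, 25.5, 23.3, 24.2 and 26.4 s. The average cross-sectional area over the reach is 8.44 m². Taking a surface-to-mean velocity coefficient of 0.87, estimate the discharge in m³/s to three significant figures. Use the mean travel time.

5.46 m³/s

t̄ = (23.8 + 25.5 + 23.3 + 24.2 + 26.4) / 5 = 24.64 s
v_surface = L / t̄ = 18.33 / 24.64 = 0.7439 m/s
v_mean = 0.87 × 0.7439 = 0.6472 m/s
Q = A × v_mean = 8.44 × 0.6472 = 5.462 m³/s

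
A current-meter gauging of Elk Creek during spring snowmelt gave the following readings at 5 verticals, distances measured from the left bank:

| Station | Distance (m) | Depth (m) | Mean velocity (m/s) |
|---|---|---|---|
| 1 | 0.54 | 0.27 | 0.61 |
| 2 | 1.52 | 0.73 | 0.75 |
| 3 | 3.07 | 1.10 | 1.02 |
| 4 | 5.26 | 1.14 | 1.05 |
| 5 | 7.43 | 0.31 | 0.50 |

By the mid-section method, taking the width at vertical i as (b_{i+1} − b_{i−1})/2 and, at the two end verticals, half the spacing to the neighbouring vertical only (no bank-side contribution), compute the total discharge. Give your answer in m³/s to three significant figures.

w_1 = (1.52 − 0.54)/2 = 0.49 m; q_1 = 0.61 × 0.27 × 0.49 = 0.08070 m³/s
w_2 = (3.07 − 0.54)/2 = 1.265 m; q_2 = 0.75 × 0.73 × 1.265 = 0.6926 m³/s
w_3 = (5.26 − 1.52)/2 = 1.87 m; q_3 = 1.02 × 1.10 × 1.87 = 2.098 m³/s
w_4 = (7.43 − 3.07)/2 = 2.18 m; q_4 = 1.05 × 1.14 × 2.18 = 2.609 m³/s
w_5 = (7.43 − 5.26)/2 = 1.085 m; q_5 = 0.50 × 0.31 × 1.085 = 0.1682 m³/s
Q = Σ qᵢ = 5.649 m³/s

5.65 m³/s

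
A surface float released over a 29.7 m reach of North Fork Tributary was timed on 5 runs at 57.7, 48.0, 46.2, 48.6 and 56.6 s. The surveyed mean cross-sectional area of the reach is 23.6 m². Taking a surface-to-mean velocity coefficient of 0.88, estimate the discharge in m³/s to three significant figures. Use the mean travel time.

12.0 m³/s

t̄ = (57.7 + 48.0 + 46.2 + 48.6 + 56.6) / 5 = 51.42 s
v_surface = L / t̄ = 29.7 / 51.42 = 0.5776 m/s
v_mean = 0.88 × 0.5776 = 0.5083 m/s
Q = A × v_mean = 23.6 × 0.5083 = 12.00 m³/s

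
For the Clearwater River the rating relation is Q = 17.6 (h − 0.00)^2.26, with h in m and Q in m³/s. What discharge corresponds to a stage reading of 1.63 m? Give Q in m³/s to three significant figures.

Q = 17.6 × (1.63 − 0.00)^2.26 = 17.6 × 1.63^2.26 = 53.10 m³/s

53.1 m³/s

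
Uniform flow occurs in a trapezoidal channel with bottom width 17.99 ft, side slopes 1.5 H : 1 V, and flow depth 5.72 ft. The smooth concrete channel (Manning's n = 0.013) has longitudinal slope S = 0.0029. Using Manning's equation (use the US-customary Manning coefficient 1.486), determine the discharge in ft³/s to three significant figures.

A = (b + z·y)·y = (17.99 + 1.5×5.72)×5.72 = 152.0 ft²
P = b + 2y√(1+z²) = 17.99 + 2×5.72×√(1+1.5²) = 38.61 ft
R = A/P = 152.0/38.61 = 3.936 ft
Q = (1.486/n)·A·R^(2/3)·S^(1/2) = (1.486/0.013) × 152.0 × 3.936^(2/3) × 0.0029^(1/2) = 2332 ft³/s

2330 ft³/s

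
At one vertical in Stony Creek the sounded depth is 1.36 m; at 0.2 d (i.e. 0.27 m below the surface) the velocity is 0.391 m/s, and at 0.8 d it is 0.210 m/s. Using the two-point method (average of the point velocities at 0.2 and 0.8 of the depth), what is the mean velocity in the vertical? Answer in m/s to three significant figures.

v̄ = (0.391 + 0.210) / 2 = 0.3005 m/s

0.301 m/s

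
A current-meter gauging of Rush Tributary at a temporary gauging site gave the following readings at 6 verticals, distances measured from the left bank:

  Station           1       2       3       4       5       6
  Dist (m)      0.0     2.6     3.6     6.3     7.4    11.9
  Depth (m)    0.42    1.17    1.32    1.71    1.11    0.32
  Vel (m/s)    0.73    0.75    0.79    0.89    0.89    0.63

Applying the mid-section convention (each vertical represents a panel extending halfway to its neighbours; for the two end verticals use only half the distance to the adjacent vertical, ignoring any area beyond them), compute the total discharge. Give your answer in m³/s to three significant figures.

10.0 m³/s

w_1 = (2.6 − 0.0)/2 = 1.3 m; q_1 = 0.73 × 0.42 × 1.3 = 0.3986 m³/s
w_2 = (3.6 − 0.0)/2 = 1.8 m; q_2 = 0.75 × 1.17 × 1.8 = 1.580 m³/s
w_3 = (6.3 − 2.6)/2 = 1.85 m; q_3 = 0.79 × 1.32 × 1.85 = 1.929 m³/s
w_4 = (7.4 − 3.6)/2 = 1.9 m; q_4 = 0.89 × 1.71 × 1.9 = 2.892 m³/s
w_5 = (11.9 − 6.3)/2 = 2.8 m; q_5 = 0.89 × 1.11 × 2.8 = 2.766 m³/s
w_6 = (11.9 − 7.4)/2 = 2.25 m; q_6 = 0.63 × 0.32 × 2.25 = 0.4536 m³/s
Q = Σ qᵢ = 10.02 m³/s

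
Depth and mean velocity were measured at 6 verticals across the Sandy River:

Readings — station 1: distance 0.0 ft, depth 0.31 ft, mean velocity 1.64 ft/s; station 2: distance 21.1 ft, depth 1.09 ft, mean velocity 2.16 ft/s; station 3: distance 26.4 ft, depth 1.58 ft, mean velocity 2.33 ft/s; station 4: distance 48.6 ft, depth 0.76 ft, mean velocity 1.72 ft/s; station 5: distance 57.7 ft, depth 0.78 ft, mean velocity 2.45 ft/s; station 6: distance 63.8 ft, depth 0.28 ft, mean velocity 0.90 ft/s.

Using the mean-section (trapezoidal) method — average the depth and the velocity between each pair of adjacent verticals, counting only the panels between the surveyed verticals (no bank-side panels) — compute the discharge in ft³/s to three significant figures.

117 ft³/s

Panel 1-2: Δb = 21.1 ft, d̄ = (0.31+1.09)/2 = 0.7, v̄ = (1.64+2.16)/2 = 1.9 → q = 21.1×0.7×1.9 = 28.06 ft³/s
Panel 2-3: Δb = 5.3 ft, d̄ = (1.09+1.58)/2 = 1.335, v̄ = (2.16+2.33)/2 = 2.245 → q = 5.3×1.335×2.245 = 15.88 ft³/s
Panel 3-4: Δb = 22.2 ft, d̄ = (1.58+0.76)/2 = 1.17, v̄ = (2.33+1.72)/2 = 2.025 → q = 22.2×1.17×2.025 = 52.60 ft³/s
Panel 4-5: Δb = 9.1 ft, d̄ = (0.76+0.78)/2 = 0.77, v̄ = (1.72+2.45)/2 = 2.085 → q = 9.1×0.77×2.085 = 14.61 ft³/s
Panel 5-6: Δb = 6.1 ft, d̄ = (0.78+0.28)/2 = 0.53, v̄ = (2.45+0.90)/2 = 1.675 → q = 6.1×0.53×1.675 = 5.415 ft³/s
Q = Σ q = 116.6 ft³/s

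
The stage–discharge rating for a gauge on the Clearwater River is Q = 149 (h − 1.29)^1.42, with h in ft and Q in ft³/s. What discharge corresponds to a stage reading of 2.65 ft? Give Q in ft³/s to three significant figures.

Q = 149 × (2.65 − 1.29)^1.42 = 149 × 1.36^1.42 = 230.6 ft³/s

231 ft³/s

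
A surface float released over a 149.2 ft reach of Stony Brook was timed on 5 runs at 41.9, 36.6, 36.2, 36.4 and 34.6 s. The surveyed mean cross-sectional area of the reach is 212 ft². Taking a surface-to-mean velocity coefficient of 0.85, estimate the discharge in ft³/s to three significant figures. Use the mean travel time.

t̄ = (41.9 + 36.6 + 36.2 + 36.4 + 34.6) / 5 = 37.14 s
v_surface = L / t̄ = 149.2 / 37.14 = 4.017 ft/s
v_mean = 0.85 × 4.017 = 3.415 ft/s
Q = A × v_mean = 212 × 3.415 = 723.9 ft³/s

724 ft³/s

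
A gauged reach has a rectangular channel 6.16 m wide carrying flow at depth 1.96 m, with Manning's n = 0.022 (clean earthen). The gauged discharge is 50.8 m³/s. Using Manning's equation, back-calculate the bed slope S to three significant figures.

0.00674

A = b·y = 6.16 × 1.96 = 12.07 m²
P = b + 2y = 6.16 + 2×1.96 = 10.08 m
R = A/P = 12.07/10.08 = 1.198 m
S = (Q·n / (1·A·R^(2/3)))² = (50.8×0.022 / (1×12.07×1.128))² = 0.006736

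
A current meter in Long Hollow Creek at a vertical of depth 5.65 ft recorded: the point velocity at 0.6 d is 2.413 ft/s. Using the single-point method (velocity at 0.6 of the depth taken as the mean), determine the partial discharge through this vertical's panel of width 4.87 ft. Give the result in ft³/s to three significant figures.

66.4 ft³/s

v̄ = v₀.₆ = 2.413 ft/s
q = v̄ × d × w = 2.413 × 5.65 × 4.87 = 66.39 ft³/s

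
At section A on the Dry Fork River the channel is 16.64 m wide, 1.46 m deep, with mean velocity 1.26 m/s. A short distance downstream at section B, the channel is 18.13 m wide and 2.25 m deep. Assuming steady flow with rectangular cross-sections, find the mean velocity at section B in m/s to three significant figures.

Q = A₁V₁ = (16.64×1.46) × 1.26 = 30.61 m³/s
A₂ = 18.13 × 2.25 = 40.79 m²
V₂ = Q/A₂ = 30.61/40.79 = 0.7504 m/s

0.750 m/s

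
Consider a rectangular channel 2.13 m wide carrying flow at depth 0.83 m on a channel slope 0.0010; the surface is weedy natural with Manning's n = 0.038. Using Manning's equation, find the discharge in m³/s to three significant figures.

0.885 m³/s

A = b·y = 2.13 × 0.83 = 1.768 m²
P = b + 2y = 2.13 + 2×0.83 = 3.790 m
R = A/P = 1.768/3.790 = 0.4665 m
Q = (1/n)·A·R^(2/3)·S^(1/2) = (1/0.038) × 1.768 × 0.4665^(2/3) × 0.0010^(1/2) = 0.8849 m³/s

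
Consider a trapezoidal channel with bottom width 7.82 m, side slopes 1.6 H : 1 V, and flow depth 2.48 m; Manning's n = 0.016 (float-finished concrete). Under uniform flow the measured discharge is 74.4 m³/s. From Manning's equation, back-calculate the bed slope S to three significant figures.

A = (b + z·y)·y = (7.82 + 1.6×2.48)×2.48 = 29.23 m²
P = b + 2y√(1+z²) = 7.82 + 2×2.48×√(1+1.6²) = 17.18 m
R = A/P = 29.23/17.18 = 1.702 m
S = (Q·n / (1·A·R^(2/3)))² = (74.4×0.016 / (1×29.23×1.425))² = 0.0008161

0.000816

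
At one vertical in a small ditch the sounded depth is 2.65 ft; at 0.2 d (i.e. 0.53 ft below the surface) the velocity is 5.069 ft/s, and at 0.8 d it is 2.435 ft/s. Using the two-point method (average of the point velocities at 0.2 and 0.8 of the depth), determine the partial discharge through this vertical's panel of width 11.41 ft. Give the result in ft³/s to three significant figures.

v̄ = (5.069 + 2.435) / 2 = 3.752 ft/s
q = v̄ × d × w = 3.752 × 2.65 × 11.41 = 113.4 ft³/s

113 ft³/s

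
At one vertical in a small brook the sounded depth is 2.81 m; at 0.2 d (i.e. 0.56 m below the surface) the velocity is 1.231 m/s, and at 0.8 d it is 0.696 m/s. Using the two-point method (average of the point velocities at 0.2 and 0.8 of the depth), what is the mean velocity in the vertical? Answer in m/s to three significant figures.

v̄ = (1.231 + 0.696) / 2 = 0.9635 m/s

0.964 m/s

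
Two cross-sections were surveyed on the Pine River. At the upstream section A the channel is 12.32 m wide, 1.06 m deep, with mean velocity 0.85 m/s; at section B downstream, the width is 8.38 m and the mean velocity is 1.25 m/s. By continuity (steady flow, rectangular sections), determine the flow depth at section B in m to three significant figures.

Q = A₁V₁ = (12.32×1.06) × 0.85 = 11.10 m³/s
d₂ = Q/(b₂ V₂) = 11.10/(8.38×1.25) = 1.060 m

1.06 m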